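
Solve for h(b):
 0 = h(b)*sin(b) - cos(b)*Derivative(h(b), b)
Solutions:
 h(b) = C1/cos(b)


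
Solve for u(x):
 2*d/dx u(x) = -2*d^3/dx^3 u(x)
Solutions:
 u(x) = C1 + C2*sin(x) + C3*cos(x)


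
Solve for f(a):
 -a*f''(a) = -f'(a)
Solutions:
 f(a) = C1 + C2*a^2


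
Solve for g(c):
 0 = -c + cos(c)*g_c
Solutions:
 g(c) = C1 + Integral(c/cos(c), c)


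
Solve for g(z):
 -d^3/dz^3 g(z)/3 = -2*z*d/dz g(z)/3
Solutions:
 g(z) = C1 + Integral(C2*airyai(2^(1/3)*z) + C3*airybi(2^(1/3)*z), z)


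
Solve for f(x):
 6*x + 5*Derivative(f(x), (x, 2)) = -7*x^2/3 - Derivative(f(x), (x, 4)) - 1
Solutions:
 f(x) = C1 + C2*x + C3*sin(sqrt(5)*x) + C4*cos(sqrt(5)*x) - 7*x^4/180 - x^3/5 - x^2/150


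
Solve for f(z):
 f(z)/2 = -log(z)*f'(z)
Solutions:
 f(z) = C1*exp(-li(z)/2)


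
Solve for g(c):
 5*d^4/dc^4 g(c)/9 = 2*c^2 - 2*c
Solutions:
 g(c) = C1 + C2*c + C3*c^2 + C4*c^3 + c^6/100 - 3*c^5/100


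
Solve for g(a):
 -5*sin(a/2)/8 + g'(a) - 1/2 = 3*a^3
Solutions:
 g(a) = C1 + 3*a^4/4 + a/2 - 5*cos(a/2)/4


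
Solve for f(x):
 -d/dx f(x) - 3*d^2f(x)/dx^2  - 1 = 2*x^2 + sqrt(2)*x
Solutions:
 f(x) = C1 + C2*exp(-x/3) - 2*x^3/3 - sqrt(2)*x^2/2 + 6*x^2 - 37*x + 3*sqrt(2)*x


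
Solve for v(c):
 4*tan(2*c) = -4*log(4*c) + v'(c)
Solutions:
 v(c) = C1 + 4*c*log(c) - 4*c + 8*c*log(2) - 2*log(cos(2*c))


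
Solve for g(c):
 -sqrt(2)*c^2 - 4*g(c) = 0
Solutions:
 g(c) = -sqrt(2)*c^2/4


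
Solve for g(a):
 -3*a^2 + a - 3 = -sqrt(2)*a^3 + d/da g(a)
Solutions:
 g(a) = C1 + sqrt(2)*a^4/4 - a^3 + a^2/2 - 3*a


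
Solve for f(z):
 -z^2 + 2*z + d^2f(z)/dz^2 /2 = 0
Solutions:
 f(z) = C1 + C2*z + z^4/6 - 2*z^3/3


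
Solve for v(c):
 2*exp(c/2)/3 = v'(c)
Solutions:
 v(c) = C1 + 4*exp(c/2)/3


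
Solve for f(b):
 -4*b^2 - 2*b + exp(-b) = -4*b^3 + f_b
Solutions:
 f(b) = C1 + b^4 - 4*b^3/3 - b^2 - exp(-b)


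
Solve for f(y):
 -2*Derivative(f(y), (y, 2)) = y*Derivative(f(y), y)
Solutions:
 f(y) = C1 + C2*erf(y/2)


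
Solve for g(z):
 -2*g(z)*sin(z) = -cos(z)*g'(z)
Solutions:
 g(z) = C1/cos(z)^2


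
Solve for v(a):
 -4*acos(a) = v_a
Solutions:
 v(a) = C1 - 4*a*acos(a) + 4*sqrt(1 - a^2)


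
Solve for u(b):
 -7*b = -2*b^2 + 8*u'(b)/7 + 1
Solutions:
 u(b) = C1 + 7*b^3/12 - 49*b^2/16 - 7*b/8


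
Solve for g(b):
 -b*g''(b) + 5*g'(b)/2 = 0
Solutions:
 g(b) = C1 + C2*b^(7/2)


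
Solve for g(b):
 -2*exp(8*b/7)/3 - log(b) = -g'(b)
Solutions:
 g(b) = C1 + b*log(b) - b + 7*exp(8*b/7)/12


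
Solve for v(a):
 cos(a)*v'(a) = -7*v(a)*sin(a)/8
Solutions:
 v(a) = C1*cos(a)^(7/8)


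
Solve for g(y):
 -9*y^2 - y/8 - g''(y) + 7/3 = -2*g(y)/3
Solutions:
 g(y) = C1*exp(-sqrt(6)*y/3) + C2*exp(sqrt(6)*y/3) + 27*y^2/2 + 3*y/16 + 37


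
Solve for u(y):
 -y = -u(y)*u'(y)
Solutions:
 u(y) = -sqrt(C1 + y^2)
 u(y) = sqrt(C1 + y^2)


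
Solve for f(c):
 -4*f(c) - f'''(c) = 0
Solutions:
 f(c) = C3*exp(-2^(2/3)*c) + (C1*sin(2^(2/3)*sqrt(3)*c/2) + C2*cos(2^(2/3)*sqrt(3)*c/2))*exp(2^(2/3)*c/2)


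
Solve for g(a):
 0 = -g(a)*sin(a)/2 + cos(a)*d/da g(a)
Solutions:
 g(a) = C1/sqrt(cos(a))


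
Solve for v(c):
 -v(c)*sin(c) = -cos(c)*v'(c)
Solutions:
 v(c) = C1/cos(c)


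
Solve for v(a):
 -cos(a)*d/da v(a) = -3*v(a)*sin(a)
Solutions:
 v(a) = C1/cos(a)^3


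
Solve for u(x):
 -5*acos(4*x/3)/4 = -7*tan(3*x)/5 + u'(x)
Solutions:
 u(x) = C1 - 5*x*acos(4*x/3)/4 + 5*sqrt(9 - 16*x^2)/16 - 7*log(cos(3*x))/15


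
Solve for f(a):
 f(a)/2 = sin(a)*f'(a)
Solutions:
 f(a) = C1*(cos(a) - 1)^(1/4)/(cos(a) + 1)^(1/4)


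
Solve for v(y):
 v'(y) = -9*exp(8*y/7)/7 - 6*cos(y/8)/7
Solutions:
 v(y) = C1 - 9*exp(8*y/7)/8 - 48*sin(y/8)/7


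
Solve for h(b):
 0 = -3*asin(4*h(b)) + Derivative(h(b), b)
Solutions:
 Integral(1/asin(4*_y), (_y, h(b))) = C1 + 3*b


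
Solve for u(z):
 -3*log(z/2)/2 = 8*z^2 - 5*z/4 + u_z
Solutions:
 u(z) = C1 - 8*z^3/3 + 5*z^2/8 - 3*z*log(z)/2 + 3*z*log(2)/2 + 3*z/2


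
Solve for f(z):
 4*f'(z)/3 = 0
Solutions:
 f(z) = C1


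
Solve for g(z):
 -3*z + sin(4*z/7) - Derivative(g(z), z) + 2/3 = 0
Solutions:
 g(z) = C1 - 3*z^2/2 + 2*z/3 - 7*cos(4*z/7)/4


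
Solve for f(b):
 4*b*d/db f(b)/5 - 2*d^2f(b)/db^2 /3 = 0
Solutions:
 f(b) = C1 + C2*erfi(sqrt(15)*b/5)


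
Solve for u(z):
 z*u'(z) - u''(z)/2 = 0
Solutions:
 u(z) = C1 + C2*erfi(z)


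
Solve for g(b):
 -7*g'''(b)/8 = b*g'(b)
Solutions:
 g(b) = C1 + Integral(C2*airyai(-2*7^(2/3)*b/7) + C3*airybi(-2*7^(2/3)*b/7), b)


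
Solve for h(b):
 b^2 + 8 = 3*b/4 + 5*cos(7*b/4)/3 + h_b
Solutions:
 h(b) = C1 + b^3/3 - 3*b^2/8 + 8*b - 20*sin(7*b/4)/21


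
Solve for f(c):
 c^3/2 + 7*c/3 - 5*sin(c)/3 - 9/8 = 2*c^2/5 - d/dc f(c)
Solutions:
 f(c) = C1 - c^4/8 + 2*c^3/15 - 7*c^2/6 + 9*c/8 - 5*cos(c)/3


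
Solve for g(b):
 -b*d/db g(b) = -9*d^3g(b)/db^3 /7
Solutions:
 g(b) = C1 + Integral(C2*airyai(21^(1/3)*b/3) + C3*airybi(21^(1/3)*b/3), b)


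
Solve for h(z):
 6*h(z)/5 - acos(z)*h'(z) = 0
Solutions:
 h(z) = C1*exp(6*Integral(1/acos(z), z)/5)


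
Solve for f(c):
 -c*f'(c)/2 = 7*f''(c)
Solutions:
 f(c) = C1 + C2*erf(sqrt(7)*c/14)


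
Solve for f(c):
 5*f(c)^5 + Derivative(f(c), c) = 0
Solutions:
 f(c) = -I*(1/(C1 + 20*c))^(1/4)
 f(c) = I*(1/(C1 + 20*c))^(1/4)
 f(c) = -(1/(C1 + 20*c))^(1/4)
 f(c) = (1/(C1 + 20*c))^(1/4)


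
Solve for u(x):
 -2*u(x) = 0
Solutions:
 u(x) = 0


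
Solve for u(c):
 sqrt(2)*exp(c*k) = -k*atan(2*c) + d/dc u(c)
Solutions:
 u(c) = C1 + k*(c*atan(2*c) - log(4*c^2 + 1)/4) + sqrt(2)*Piecewise((exp(c*k)/k, Ne(k, 0)), (c, True))


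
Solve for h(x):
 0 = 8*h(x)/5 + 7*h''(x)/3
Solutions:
 h(x) = C1*sin(2*sqrt(210)*x/35) + C2*cos(2*sqrt(210)*x/35)


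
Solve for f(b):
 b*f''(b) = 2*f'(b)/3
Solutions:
 f(b) = C1 + C2*b^(5/3)


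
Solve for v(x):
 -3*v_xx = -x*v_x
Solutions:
 v(x) = C1 + C2*erfi(sqrt(6)*x/6)


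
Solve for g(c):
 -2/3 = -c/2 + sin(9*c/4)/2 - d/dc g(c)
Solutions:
 g(c) = C1 - c^2/4 + 2*c/3 - 2*cos(9*c/4)/9


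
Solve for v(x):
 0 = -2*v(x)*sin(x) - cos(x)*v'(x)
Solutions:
 v(x) = C1*cos(x)^2


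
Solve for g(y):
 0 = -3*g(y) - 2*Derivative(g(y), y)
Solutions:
 g(y) = C1*exp(-3*y/2)


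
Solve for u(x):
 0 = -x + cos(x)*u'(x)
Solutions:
 u(x) = C1 + Integral(x/cos(x), x)


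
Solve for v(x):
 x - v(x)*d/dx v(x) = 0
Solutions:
 v(x) = -sqrt(C1 + x^2)
 v(x) = sqrt(C1 + x^2)


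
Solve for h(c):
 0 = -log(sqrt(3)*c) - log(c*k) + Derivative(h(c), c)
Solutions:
 h(c) = C1 + c*(log(k) - 2 + log(3)/2) + 2*c*log(c)


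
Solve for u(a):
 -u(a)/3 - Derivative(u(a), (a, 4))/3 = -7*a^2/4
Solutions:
 u(a) = 21*a^2/4 + (C1*sin(sqrt(2)*a/2) + C2*cos(sqrt(2)*a/2))*exp(-sqrt(2)*a/2) + (C3*sin(sqrt(2)*a/2) + C4*cos(sqrt(2)*a/2))*exp(sqrt(2)*a/2)


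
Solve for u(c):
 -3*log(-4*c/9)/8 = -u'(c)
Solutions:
 u(c) = C1 + 3*c*log(-c)/8 + 3*c*(-2*log(3) - 1 + 2*log(2))/8


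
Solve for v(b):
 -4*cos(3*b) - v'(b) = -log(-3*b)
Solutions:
 v(b) = C1 + b*log(-b) - b + b*log(3) - 4*sin(3*b)/3


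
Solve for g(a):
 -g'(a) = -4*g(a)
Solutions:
 g(a) = C1*exp(4*a)


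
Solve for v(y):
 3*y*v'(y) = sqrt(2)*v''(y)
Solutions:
 v(y) = C1 + C2*erfi(2^(1/4)*sqrt(3)*y/2)


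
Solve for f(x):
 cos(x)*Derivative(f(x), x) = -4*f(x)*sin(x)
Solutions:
 f(x) = C1*cos(x)^4


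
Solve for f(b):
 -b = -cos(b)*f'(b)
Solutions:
 f(b) = C1 + Integral(b/cos(b), b)


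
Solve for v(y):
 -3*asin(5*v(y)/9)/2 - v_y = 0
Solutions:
 Integral(1/asin(5*_y/9), (_y, v(y))) = C1 - 3*y/2


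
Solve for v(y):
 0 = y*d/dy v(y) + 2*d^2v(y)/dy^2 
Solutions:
 v(y) = C1 + C2*erf(y/2)


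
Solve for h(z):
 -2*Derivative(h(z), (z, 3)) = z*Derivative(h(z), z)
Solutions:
 h(z) = C1 + Integral(C2*airyai(-2^(2/3)*z/2) + C3*airybi(-2^(2/3)*z/2), z)


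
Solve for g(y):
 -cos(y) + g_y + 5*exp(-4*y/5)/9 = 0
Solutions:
 g(y) = C1 + sin(y) + 25*exp(-4*y/5)/36


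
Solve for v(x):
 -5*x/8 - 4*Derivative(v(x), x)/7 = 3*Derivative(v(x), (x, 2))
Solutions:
 v(x) = C1 + C2*exp(-4*x/21) - 35*x^2/64 + 735*x/128


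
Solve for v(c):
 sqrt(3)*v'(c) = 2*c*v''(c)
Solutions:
 v(c) = C1 + C2*c^(sqrt(3)/2 + 1)


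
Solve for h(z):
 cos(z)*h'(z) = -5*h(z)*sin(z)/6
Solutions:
 h(z) = C1*cos(z)^(5/6)


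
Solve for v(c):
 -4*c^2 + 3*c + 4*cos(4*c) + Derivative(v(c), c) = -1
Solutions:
 v(c) = C1 + 4*c^3/3 - 3*c^2/2 - c - sin(4*c)


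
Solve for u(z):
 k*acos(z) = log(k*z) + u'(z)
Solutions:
 u(z) = C1 + k*(z*acos(z) - sqrt(1 - z^2)) - z*log(k*z) + z


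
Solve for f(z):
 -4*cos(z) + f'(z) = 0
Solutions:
 f(z) = C1 + 4*sin(z)


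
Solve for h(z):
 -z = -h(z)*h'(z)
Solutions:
 h(z) = -sqrt(C1 + z^2)
 h(z) = sqrt(C1 + z^2)


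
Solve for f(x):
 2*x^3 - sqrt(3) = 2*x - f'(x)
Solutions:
 f(x) = C1 - x^4/2 + x^2 + sqrt(3)*x


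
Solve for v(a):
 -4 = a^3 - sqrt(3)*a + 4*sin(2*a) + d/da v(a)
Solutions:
 v(a) = C1 - a^4/4 + sqrt(3)*a^2/2 - 4*a + 2*cos(2*a)


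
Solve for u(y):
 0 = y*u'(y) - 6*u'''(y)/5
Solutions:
 u(y) = C1 + Integral(C2*airyai(5^(1/3)*6^(2/3)*y/6) + C3*airybi(5^(1/3)*6^(2/3)*y/6), y)


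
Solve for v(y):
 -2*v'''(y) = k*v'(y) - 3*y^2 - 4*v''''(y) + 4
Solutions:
 v(y) = C1 + C2*exp(y*(-(-27*k + sqrt((27*k + 1)^2 - 1) - 1)^(1/3) + 1 - 1/(-27*k + sqrt((27*k + 1)^2 - 1) - 1)^(1/3))/6) + C3*exp(y*((-27*k + sqrt((27*k + 1)^2 - 1) - 1)^(1/3) - sqrt(3)*I*(-27*k + sqrt((27*k + 1)^2 - 1) - 1)^(1/3) + 2 - 4/((-1 + sqrt(3)*I)*(-27*k + sqrt((27*k + 1)^2 - 1) - 1)^(1/3)))/12) + C4*exp(y*((-27*k + sqrt((27*k + 1)^2 - 1) - 1)^(1/3) + sqrt(3)*I*(-27*k + sqrt((27*k + 1)^2 - 1) - 1)^(1/3) + 2 + 4/((1 + sqrt(3)*I)*(-27*k + sqrt((27*k + 1)^2 - 1) - 1)^(1/3)))/12) + y^3/k - 4*y/k - 12*y/k^2


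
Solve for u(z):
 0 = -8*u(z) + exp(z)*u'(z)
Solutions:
 u(z) = C1*exp(-8*exp(-z))


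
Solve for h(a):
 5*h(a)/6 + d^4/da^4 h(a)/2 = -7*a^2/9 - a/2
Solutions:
 h(a) = -14*a^2/15 - 3*a/5 + (C1*sin(sqrt(2)*3^(3/4)*5^(1/4)*a/6) + C2*cos(sqrt(2)*3^(3/4)*5^(1/4)*a/6))*exp(-sqrt(2)*3^(3/4)*5^(1/4)*a/6) + (C3*sin(sqrt(2)*3^(3/4)*5^(1/4)*a/6) + C4*cos(sqrt(2)*3^(3/4)*5^(1/4)*a/6))*exp(sqrt(2)*3^(3/4)*5^(1/4)*a/6)


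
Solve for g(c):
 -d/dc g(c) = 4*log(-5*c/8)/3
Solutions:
 g(c) = C1 - 4*c*log(-c)/3 + c*(-4*log(5)/3 + 4/3 + 4*log(2))


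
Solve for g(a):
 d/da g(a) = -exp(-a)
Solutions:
 g(a) = C1 + exp(-a)


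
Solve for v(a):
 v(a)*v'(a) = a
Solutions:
 v(a) = -sqrt(C1 + a^2)
 v(a) = sqrt(C1 + a^2)


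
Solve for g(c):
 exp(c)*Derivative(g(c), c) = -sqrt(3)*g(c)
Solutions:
 g(c) = C1*exp(sqrt(3)*exp(-c))


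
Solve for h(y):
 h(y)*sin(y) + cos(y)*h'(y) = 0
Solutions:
 h(y) = C1*cos(y)


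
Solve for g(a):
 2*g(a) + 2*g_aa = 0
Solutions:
 g(a) = C1*sin(a) + C2*cos(a)


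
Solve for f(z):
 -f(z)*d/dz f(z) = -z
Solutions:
 f(z) = -sqrt(C1 + z^2)
 f(z) = sqrt(C1 + z^2)


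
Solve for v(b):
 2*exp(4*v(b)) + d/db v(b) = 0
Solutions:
 v(b) = log(-I*(1/(C1 + 8*b))^(1/4))
 v(b) = log(I*(1/(C1 + 8*b))^(1/4))
 v(b) = log(-(1/(C1 + 8*b))^(1/4))
 v(b) = log(1/(C1 + 8*b))/4


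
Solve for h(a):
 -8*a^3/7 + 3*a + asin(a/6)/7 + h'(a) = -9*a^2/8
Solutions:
 h(a) = C1 + 2*a^4/7 - 3*a^3/8 - 3*a^2/2 - a*asin(a/6)/7 - sqrt(36 - a^2)/7


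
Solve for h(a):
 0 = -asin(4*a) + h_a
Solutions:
 h(a) = C1 + a*asin(4*a) + sqrt(1 - 16*a^2)/4


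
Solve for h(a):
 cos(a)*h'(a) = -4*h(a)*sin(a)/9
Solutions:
 h(a) = C1*cos(a)^(4/9)


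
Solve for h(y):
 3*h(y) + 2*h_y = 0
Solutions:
 h(y) = C1*exp(-3*y/2)


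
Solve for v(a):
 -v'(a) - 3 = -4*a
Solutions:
 v(a) = C1 + 2*a^2 - 3*a


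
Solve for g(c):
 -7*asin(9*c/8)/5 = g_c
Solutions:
 g(c) = C1 - 7*c*asin(9*c/8)/5 - 7*sqrt(64 - 81*c^2)/45


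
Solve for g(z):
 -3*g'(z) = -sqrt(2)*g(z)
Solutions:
 g(z) = C1*exp(sqrt(2)*z/3)


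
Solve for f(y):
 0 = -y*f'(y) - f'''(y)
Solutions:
 f(y) = C1 + Integral(C2*airyai(-y) + C3*airybi(-y), y)


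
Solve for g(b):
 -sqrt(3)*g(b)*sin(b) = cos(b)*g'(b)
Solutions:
 g(b) = C1*cos(b)^(sqrt(3))


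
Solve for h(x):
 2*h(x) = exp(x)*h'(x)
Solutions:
 h(x) = C1*exp(-2*exp(-x))


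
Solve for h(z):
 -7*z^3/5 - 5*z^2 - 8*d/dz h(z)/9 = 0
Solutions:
 h(z) = C1 - 63*z^4/160 - 15*z^3/8


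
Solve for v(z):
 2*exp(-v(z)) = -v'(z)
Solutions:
 v(z) = log(C1 - 2*z)


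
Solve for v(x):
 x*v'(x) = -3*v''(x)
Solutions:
 v(x) = C1 + C2*erf(sqrt(6)*x/6)


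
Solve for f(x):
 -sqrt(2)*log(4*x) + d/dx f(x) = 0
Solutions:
 f(x) = C1 + sqrt(2)*x*log(x) - sqrt(2)*x + 2*sqrt(2)*x*log(2)


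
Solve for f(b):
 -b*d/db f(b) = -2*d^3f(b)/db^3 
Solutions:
 f(b) = C1 + Integral(C2*airyai(2^(2/3)*b/2) + C3*airybi(2^(2/3)*b/2), b)


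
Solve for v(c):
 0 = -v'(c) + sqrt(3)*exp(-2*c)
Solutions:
 v(c) = C1 - sqrt(3)*exp(-2*c)/2


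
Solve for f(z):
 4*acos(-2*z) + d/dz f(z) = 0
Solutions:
 f(z) = C1 - 4*z*acos(-2*z) - 2*sqrt(1 - 4*z^2)


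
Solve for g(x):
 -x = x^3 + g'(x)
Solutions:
 g(x) = C1 - x^4/4 - x^2/2


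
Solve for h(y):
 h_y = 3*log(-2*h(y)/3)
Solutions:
 -Integral(1/(log(-_y) - log(3) + log(2)), (_y, h(y)))/3 = C1 - y


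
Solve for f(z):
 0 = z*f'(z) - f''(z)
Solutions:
 f(z) = C1 + C2*erfi(sqrt(2)*z/2)


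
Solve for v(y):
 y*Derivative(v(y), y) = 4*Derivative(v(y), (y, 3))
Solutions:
 v(y) = C1 + Integral(C2*airyai(2^(1/3)*y/2) + C3*airybi(2^(1/3)*y/2), y)


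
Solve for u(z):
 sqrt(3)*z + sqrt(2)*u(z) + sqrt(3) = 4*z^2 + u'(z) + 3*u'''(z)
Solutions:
 u(z) = C1*exp(-2^(1/6)*z*(-2/(9 + sqrt(83))^(1/3) + 2^(2/3)*(9 + sqrt(83))^(1/3))/12)*sin(2^(1/6)*sqrt(3)*z*(2/(9 + sqrt(83))^(1/3) + 2^(2/3)*(9 + sqrt(83))^(1/3))/12) + C2*exp(-2^(1/6)*z*(-2/(9 + sqrt(83))^(1/3) + 2^(2/3)*(9 + sqrt(83))^(1/3))/12)*cos(2^(1/6)*sqrt(3)*z*(2/(9 + sqrt(83))^(1/3) + 2^(2/3)*(9 + sqrt(83))^(1/3))/12) + C3*exp(2^(1/6)*z*(-2/(9 + sqrt(83))^(1/3) + 2^(2/3)*(9 + sqrt(83))^(1/3))/6) + 2*sqrt(2)*z^2 - sqrt(6)*z/2 + 4*z - sqrt(6)/2 - sqrt(3)/2 + 2*sqrt(2)


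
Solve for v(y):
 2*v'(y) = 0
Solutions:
 v(y) = C1


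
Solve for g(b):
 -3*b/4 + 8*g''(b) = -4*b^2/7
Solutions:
 g(b) = C1 + C2*b - b^4/168 + b^3/64


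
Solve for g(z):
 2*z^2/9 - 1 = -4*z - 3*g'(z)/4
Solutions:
 g(z) = C1 - 8*z^3/81 - 8*z^2/3 + 4*z/3


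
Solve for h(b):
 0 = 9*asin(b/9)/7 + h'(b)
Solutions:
 h(b) = C1 - 9*b*asin(b/9)/7 - 9*sqrt(81 - b^2)/7


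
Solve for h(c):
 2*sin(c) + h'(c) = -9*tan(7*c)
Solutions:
 h(c) = C1 + 9*log(cos(7*c))/7 + 2*cos(c)


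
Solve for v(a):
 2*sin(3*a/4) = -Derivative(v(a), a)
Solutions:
 v(a) = C1 + 8*cos(3*a/4)/3


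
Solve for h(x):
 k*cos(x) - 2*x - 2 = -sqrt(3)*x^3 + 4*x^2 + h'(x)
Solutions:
 h(x) = C1 + k*sin(x) + sqrt(3)*x^4/4 - 4*x^3/3 - x^2 - 2*x


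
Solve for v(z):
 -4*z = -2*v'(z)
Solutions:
 v(z) = C1 + z^2


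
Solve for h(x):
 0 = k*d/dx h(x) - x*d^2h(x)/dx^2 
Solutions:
 h(x) = C1 + x^(re(k) + 1)*(C2*sin(log(x)*Abs(im(k))) + C3*cos(log(x)*im(k)))


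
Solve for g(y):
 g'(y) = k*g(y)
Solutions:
 g(y) = C1*exp(k*y)


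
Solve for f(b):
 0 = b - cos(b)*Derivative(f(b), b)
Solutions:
 f(b) = C1 + Integral(b/cos(b), b)


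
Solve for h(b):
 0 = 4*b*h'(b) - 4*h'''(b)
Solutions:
 h(b) = C1 + Integral(C2*airyai(b) + C3*airybi(b), b)


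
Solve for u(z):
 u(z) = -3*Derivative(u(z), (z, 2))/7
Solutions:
 u(z) = C1*sin(sqrt(21)*z/3) + C2*cos(sqrt(21)*z/3)


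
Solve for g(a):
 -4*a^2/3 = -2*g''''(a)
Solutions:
 g(a) = C1 + C2*a + C3*a^2 + C4*a^3 + a^6/540


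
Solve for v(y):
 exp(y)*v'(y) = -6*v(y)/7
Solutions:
 v(y) = C1*exp(6*exp(-y)/7)


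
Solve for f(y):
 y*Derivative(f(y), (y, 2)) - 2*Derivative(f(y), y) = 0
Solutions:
 f(y) = C1 + C2*y^3


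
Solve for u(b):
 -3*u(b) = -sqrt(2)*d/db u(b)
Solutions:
 u(b) = C1*exp(3*sqrt(2)*b/2)


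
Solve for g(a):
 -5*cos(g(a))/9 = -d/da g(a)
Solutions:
 -5*a/9 - log(sin(g(a)) - 1)/2 + log(sin(g(a)) + 1)/2 = C1


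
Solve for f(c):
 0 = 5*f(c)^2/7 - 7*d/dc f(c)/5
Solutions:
 f(c) = -49/(C1 + 25*c)


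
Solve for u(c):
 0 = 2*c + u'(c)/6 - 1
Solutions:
 u(c) = C1 - 6*c^2 + 6*c


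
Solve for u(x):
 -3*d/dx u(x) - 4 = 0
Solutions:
 u(x) = C1 - 4*x/3


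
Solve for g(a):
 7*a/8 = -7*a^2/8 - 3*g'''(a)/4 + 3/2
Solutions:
 g(a) = C1 + C2*a + C3*a^2 - 7*a^5/360 - 7*a^4/144 + a^3/3


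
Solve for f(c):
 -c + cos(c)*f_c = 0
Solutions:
 f(c) = C1 + Integral(c/cos(c), c)


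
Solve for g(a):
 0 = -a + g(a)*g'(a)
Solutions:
 g(a) = -sqrt(C1 + a^2)
 g(a) = sqrt(C1 + a^2)


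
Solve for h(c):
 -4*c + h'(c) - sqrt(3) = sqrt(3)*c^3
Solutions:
 h(c) = C1 + sqrt(3)*c^4/4 + 2*c^2 + sqrt(3)*c


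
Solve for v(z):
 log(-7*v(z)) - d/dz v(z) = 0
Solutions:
 -Integral(1/(log(-_y) + log(7)), (_y, v(z))) = C1 - z


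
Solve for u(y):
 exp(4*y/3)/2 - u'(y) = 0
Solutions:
 u(y) = C1 + 3*exp(4*y/3)/8


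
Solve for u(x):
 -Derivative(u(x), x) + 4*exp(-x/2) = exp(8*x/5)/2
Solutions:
 u(x) = C1 - 5*exp(8*x/5)/16 - 8*exp(-x/2)


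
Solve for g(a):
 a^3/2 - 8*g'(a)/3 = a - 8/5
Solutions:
 g(a) = C1 + 3*a^4/64 - 3*a^2/16 + 3*a/5


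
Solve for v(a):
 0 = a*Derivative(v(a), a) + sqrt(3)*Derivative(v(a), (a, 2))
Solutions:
 v(a) = C1 + C2*erf(sqrt(2)*3^(3/4)*a/6)


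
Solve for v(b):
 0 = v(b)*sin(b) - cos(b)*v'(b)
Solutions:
 v(b) = C1/cos(b)


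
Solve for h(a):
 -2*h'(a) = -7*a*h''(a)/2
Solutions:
 h(a) = C1 + C2*a^(11/7)


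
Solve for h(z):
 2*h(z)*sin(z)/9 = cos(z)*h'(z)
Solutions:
 h(z) = C1/cos(z)^(2/9)


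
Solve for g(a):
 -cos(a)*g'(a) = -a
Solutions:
 g(a) = C1 + Integral(a/cos(a), a)


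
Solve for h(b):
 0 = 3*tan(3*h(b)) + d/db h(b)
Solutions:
 h(b) = -asin(C1*exp(-9*b))/3 + pi/3
 h(b) = asin(C1*exp(-9*b))/3


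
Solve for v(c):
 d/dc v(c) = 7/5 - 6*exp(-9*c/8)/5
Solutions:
 v(c) = C1 + 7*c/5 + 16*exp(-9*c/8)/15


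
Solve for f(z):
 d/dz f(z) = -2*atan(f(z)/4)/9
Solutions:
 Integral(1/atan(_y/4), (_y, f(z))) = C1 - 2*z/9


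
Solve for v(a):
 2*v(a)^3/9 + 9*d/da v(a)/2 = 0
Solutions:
 v(a) = -9*sqrt(2)*sqrt(-1/(C1 - 4*a))/2
 v(a) = 9*sqrt(2)*sqrt(-1/(C1 - 4*a))/2


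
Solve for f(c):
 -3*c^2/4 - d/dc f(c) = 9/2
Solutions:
 f(c) = C1 - c^3/4 - 9*c/2


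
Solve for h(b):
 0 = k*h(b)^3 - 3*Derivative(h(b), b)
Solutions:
 h(b) = -sqrt(6)*sqrt(-1/(C1 + b*k))/2
 h(b) = sqrt(6)*sqrt(-1/(C1 + b*k))/2


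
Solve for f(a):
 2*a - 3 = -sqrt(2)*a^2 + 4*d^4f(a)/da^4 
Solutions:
 f(a) = C1 + C2*a + C3*a^2 + C4*a^3 + sqrt(2)*a^6/1440 + a^5/240 - a^4/32


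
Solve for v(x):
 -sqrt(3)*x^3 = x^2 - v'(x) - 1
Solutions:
 v(x) = C1 + sqrt(3)*x^4/4 + x^3/3 - x


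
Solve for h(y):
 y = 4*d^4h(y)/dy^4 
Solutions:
 h(y) = C1 + C2*y + C3*y^2 + C4*y^3 + y^5/480


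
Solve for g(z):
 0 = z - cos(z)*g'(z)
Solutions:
 g(z) = C1 + Integral(z/cos(z), z)


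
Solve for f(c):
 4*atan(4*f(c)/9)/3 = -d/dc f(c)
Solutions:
 Integral(1/atan(4*_y/9), (_y, f(c))) = C1 - 4*c/3


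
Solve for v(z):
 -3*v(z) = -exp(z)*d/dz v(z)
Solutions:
 v(z) = C1*exp(-3*exp(-z))


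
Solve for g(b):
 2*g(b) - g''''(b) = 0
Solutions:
 g(b) = C1*exp(-2^(1/4)*b) + C2*exp(2^(1/4)*b) + C3*sin(2^(1/4)*b) + C4*cos(2^(1/4)*b)


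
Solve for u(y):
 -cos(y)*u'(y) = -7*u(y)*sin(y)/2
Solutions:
 u(y) = C1/cos(y)^(7/2)


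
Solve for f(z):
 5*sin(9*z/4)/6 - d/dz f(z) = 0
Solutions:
 f(z) = C1 - 10*cos(9*z/4)/27


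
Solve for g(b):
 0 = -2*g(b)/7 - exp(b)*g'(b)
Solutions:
 g(b) = C1*exp(2*exp(-b)/7)


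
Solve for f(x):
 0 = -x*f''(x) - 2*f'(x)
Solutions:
 f(x) = C1 + C2/x


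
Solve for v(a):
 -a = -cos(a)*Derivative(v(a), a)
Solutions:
 v(a) = C1 + Integral(a/cos(a), a)


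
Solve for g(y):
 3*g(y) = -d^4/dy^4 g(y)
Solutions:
 g(y) = (C1*sin(sqrt(2)*3^(1/4)*y/2) + C2*cos(sqrt(2)*3^(1/4)*y/2))*exp(-sqrt(2)*3^(1/4)*y/2) + (C3*sin(sqrt(2)*3^(1/4)*y/2) + C4*cos(sqrt(2)*3^(1/4)*y/2))*exp(sqrt(2)*3^(1/4)*y/2)


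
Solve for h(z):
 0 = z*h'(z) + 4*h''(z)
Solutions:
 h(z) = C1 + C2*erf(sqrt(2)*z/4)


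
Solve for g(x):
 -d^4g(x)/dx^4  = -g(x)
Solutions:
 g(x) = C1*exp(-x) + C2*exp(x) + C3*sin(x) + C4*cos(x)


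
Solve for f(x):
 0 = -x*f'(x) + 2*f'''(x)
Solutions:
 f(x) = C1 + Integral(C2*airyai(2^(2/3)*x/2) + C3*airybi(2^(2/3)*x/2), x)


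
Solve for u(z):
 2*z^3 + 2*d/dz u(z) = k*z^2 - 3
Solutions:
 u(z) = C1 + k*z^3/6 - z^4/4 - 3*z/2


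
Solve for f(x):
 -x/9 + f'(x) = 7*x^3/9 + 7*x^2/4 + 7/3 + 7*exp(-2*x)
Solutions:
 f(x) = C1 + 7*x^4/36 + 7*x^3/12 + x^2/18 + 7*x/3 - 7*exp(-2*x)/2


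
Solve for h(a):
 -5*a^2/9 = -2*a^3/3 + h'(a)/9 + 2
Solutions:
 h(a) = C1 + 3*a^4/2 - 5*a^3/3 - 18*a


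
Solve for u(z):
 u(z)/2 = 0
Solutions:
 u(z) = 0


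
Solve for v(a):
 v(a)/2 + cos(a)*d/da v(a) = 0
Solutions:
 v(a) = C1*(sin(a) - 1)^(1/4)/(sin(a) + 1)^(1/4)


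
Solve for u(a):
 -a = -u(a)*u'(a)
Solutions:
 u(a) = -sqrt(C1 + a^2)
 u(a) = sqrt(C1 + a^2)


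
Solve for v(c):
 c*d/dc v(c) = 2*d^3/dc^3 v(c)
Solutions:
 v(c) = C1 + Integral(C2*airyai(2^(2/3)*c/2) + C3*airybi(2^(2/3)*c/2), c)


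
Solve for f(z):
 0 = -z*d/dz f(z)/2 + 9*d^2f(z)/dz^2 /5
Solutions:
 f(z) = C1 + C2*erfi(sqrt(5)*z/6)


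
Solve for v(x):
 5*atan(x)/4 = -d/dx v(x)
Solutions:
 v(x) = C1 - 5*x*atan(x)/4 + 5*log(x^2 + 1)/8


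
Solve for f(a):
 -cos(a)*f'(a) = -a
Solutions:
 f(a) = C1 + Integral(a/cos(a), a)


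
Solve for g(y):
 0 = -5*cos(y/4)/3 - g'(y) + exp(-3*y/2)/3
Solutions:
 g(y) = C1 - 20*sin(y/4)/3 - 2*exp(-3*y/2)/9


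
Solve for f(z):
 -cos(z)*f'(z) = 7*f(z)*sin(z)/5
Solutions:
 f(z) = C1*cos(z)^(7/5)


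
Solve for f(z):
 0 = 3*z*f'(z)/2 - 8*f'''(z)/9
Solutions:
 f(z) = C1 + Integral(C2*airyai(3*2^(2/3)*z/4) + C3*airybi(3*2^(2/3)*z/4), z)


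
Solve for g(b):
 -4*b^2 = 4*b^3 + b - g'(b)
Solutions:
 g(b) = C1 + b^4 + 4*b^3/3 + b^2/2


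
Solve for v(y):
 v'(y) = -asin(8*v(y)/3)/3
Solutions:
 Integral(1/asin(8*_y/3), (_y, v(y))) = C1 - y/3


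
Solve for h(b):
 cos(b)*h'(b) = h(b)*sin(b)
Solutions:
 h(b) = C1/cos(b)


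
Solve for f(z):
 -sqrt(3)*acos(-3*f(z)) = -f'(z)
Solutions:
 Integral(1/acos(-3*_y), (_y, f(z))) = C1 + sqrt(3)*z


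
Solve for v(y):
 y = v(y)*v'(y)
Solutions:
 v(y) = -sqrt(C1 + y^2)
 v(y) = sqrt(C1 + y^2)


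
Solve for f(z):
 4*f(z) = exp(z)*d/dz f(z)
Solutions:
 f(z) = C1*exp(-4*exp(-z))


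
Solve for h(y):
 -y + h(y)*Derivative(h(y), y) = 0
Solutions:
 h(y) = -sqrt(C1 + y^2)
 h(y) = sqrt(C1 + y^2)


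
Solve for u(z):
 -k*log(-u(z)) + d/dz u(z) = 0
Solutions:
 -li(-u(z)) = C1 + k*z


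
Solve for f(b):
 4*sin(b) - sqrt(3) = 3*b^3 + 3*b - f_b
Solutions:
 f(b) = C1 + 3*b^4/4 + 3*b^2/2 + sqrt(3)*b + 4*cos(b)


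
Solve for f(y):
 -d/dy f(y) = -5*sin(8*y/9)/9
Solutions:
 f(y) = C1 - 5*cos(8*y/9)/8


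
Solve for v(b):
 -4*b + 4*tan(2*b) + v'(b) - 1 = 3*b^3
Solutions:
 v(b) = C1 + 3*b^4/4 + 2*b^2 + b + 2*log(cos(2*b))


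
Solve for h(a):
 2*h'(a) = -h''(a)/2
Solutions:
 h(a) = C1 + C2*exp(-4*a)


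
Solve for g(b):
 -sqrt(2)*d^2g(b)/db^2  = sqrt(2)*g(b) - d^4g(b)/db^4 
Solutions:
 g(b) = C1*exp(-2^(3/4)*b*sqrt(1 + sqrt(1 + 2*sqrt(2)))/2) + C2*exp(2^(3/4)*b*sqrt(1 + sqrt(1 + 2*sqrt(2)))/2) + C3*sin(2^(3/4)*b*sqrt(-1 + sqrt(1 + 2*sqrt(2)))/2) + C4*cosh(2^(3/4)*b*sqrt(1 - sqrt(1 + 2*sqrt(2)))/2)


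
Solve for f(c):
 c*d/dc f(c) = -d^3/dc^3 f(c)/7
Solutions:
 f(c) = C1 + Integral(C2*airyai(-7^(1/3)*c) + C3*airybi(-7^(1/3)*c), c)


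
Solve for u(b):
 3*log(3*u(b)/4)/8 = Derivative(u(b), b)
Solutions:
 8*Integral(1/(-log(_y) - log(3) + 2*log(2)), (_y, u(b)))/3 = C1 - b


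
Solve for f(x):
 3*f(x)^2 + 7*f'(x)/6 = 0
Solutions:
 f(x) = 7/(C1 + 18*x)


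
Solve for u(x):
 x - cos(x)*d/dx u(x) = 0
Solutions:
 u(x) = C1 + Integral(x/cos(x), x)


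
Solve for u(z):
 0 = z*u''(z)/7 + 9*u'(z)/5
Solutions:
 u(z) = C1 + C2/z^(58/5)


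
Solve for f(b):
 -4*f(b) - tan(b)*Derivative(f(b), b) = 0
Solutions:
 f(b) = C1/sin(b)^4


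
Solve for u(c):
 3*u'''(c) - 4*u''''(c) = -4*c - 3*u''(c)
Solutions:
 u(c) = C1 + C2*c + C3*exp(c*(3 - sqrt(57))/8) + C4*exp(c*(3 + sqrt(57))/8) - 2*c^3/9 + 2*c^2/3


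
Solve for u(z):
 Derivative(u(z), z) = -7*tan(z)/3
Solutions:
 u(z) = C1 + 7*log(cos(z))/3


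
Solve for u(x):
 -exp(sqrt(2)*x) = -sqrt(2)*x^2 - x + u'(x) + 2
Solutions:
 u(x) = C1 + sqrt(2)*x^3/3 + x^2/2 - 2*x - sqrt(2)*exp(sqrt(2)*x)/2


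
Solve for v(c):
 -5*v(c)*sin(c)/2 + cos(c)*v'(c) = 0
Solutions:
 v(c) = C1/cos(c)^(5/2)


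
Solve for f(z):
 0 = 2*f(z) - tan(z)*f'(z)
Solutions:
 f(z) = C1*sin(z)^2


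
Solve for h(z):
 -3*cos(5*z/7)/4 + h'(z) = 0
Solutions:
 h(z) = C1 + 21*sin(5*z/7)/20


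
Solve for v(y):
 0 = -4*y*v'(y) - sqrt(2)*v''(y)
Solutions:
 v(y) = C1 + C2*erf(2^(1/4)*y)


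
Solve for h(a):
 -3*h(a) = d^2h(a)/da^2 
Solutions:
 h(a) = C1*sin(sqrt(3)*a) + C2*cos(sqrt(3)*a)


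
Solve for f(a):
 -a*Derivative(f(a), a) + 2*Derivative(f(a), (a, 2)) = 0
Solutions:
 f(a) = C1 + C2*erfi(a/2)


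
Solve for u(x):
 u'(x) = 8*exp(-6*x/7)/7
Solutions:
 u(x) = C1 - 4*exp(-6*x/7)/3


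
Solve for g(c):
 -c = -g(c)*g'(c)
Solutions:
 g(c) = -sqrt(C1 + c^2)
 g(c) = sqrt(C1 + c^2)


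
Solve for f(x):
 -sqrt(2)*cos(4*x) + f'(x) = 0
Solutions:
 f(x) = C1 + sqrt(2)*sin(4*x)/4


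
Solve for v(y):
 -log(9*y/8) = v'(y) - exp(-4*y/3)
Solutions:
 v(y) = C1 - y*log(y) + y*(-2*log(3) + 1 + 3*log(2)) - 3*exp(-4*y/3)/4


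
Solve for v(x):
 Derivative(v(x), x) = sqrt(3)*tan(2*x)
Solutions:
 v(x) = C1 - sqrt(3)*log(cos(2*x))/2


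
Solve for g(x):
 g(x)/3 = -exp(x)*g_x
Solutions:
 g(x) = C1*exp(exp(-x)/3)


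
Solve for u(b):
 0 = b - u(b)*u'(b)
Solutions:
 u(b) = -sqrt(C1 + b^2)
 u(b) = sqrt(C1 + b^2)


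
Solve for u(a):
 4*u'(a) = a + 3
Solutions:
 u(a) = C1 + a^2/8 + 3*a/4


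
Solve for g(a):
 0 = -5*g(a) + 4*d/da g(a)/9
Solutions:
 g(a) = C1*exp(45*a/4)


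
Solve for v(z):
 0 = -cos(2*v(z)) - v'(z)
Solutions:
 v(z) = -asin((C1 + exp(4*z))/(C1 - exp(4*z)))/2 + pi/2
 v(z) = asin((C1 + exp(4*z))/(C1 - exp(4*z)))/2


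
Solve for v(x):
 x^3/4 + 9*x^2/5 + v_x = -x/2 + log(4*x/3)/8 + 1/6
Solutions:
 v(x) = C1 - x^4/16 - 3*x^3/5 - x^2/4 + x*log(x)/8 - x*log(3)/8 + x/24 + x*log(2)/4


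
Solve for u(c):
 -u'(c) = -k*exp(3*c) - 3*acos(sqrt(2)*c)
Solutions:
 u(c) = C1 + 3*c*acos(sqrt(2)*c) + k*exp(3*c)/3 - 3*sqrt(2)*sqrt(1 - 2*c^2)/2


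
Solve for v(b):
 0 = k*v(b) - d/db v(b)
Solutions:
 v(b) = C1*exp(b*k)


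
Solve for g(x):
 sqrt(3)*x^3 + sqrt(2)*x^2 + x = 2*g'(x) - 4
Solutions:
 g(x) = C1 + sqrt(3)*x^4/8 + sqrt(2)*x^3/6 + x^2/4 + 2*x


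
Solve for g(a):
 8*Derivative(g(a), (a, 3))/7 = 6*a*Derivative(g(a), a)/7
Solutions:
 g(a) = C1 + Integral(C2*airyai(6^(1/3)*a/2) + C3*airybi(6^(1/3)*a/2), a)


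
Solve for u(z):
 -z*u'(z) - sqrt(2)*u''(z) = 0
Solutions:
 u(z) = C1 + C2*erf(2^(1/4)*z/2)


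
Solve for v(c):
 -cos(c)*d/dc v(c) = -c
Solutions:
 v(c) = C1 + Integral(c/cos(c), c)


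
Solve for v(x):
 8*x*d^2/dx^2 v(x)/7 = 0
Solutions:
 v(x) = C1 + C2*x


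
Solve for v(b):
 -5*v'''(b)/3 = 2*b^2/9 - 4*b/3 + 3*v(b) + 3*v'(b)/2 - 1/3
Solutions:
 v(b) = C1*exp(-30^(1/3)*b*(-(30 + sqrt(930))^(1/3) + 30^(1/3)/(30 + sqrt(930))^(1/3))/20)*sin(10^(1/3)*3^(1/6)*b*(3*10^(1/3)/(30 + sqrt(930))^(1/3) + 3^(2/3)*(30 + sqrt(930))^(1/3))/20) + C2*exp(-30^(1/3)*b*(-(30 + sqrt(930))^(1/3) + 30^(1/3)/(30 + sqrt(930))^(1/3))/20)*cos(10^(1/3)*3^(1/6)*b*(3*10^(1/3)/(30 + sqrt(930))^(1/3) + 3^(2/3)*(30 + sqrt(930))^(1/3))/20) + C3*exp(30^(1/3)*b*(-(30 + sqrt(930))^(1/3) + 30^(1/3)/(30 + sqrt(930))^(1/3))/10) - 2*b^2/27 + 14*b/27 - 4/27


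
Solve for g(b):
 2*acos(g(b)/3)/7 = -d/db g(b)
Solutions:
 Integral(1/acos(_y/3), (_y, g(b))) = C1 - 2*b/7


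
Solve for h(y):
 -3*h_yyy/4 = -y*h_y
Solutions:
 h(y) = C1 + Integral(C2*airyai(6^(2/3)*y/3) + C3*airybi(6^(2/3)*y/3), y)


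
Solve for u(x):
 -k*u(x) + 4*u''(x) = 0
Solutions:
 u(x) = C1*exp(-sqrt(k)*x/2) + C2*exp(sqrt(k)*x/2)


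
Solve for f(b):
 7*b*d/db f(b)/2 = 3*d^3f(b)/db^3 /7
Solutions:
 f(b) = C1 + Integral(C2*airyai(42^(2/3)*b/6) + C3*airybi(42^(2/3)*b/6), b)


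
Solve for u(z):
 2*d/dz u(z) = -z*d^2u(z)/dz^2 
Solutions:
 u(z) = C1 + C2/z


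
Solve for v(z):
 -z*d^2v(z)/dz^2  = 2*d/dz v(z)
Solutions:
 v(z) = C1 + C2/z


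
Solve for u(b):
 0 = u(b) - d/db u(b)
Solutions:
 u(b) = C1*exp(b)


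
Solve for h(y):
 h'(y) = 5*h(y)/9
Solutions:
 h(y) = C1*exp(5*y/9)


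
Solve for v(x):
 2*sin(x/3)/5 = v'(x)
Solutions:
 v(x) = C1 - 6*cos(x/3)/5


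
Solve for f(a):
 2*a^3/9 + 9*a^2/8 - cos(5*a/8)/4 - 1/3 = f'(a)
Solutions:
 f(a) = C1 + a^4/18 + 3*a^3/8 - a/3 - 2*sin(5*a/8)/5


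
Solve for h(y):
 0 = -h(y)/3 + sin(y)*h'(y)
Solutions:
 h(y) = C1*(cos(y) - 1)^(1/6)/(cos(y) + 1)^(1/6)


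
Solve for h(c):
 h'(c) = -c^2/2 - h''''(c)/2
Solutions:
 h(c) = C1 + C4*exp(-2^(1/3)*c) - c^3/6 + (C2*sin(2^(1/3)*sqrt(3)*c/2) + C3*cos(2^(1/3)*sqrt(3)*c/2))*exp(2^(1/3)*c/2)


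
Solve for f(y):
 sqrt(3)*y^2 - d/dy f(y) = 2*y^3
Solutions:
 f(y) = C1 - y^4/2 + sqrt(3)*y^3/3


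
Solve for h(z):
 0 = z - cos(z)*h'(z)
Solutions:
 h(z) = C1 + Integral(z/cos(z), z)


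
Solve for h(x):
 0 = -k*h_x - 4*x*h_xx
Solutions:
 h(x) = C1 + x^(1 - re(k)/4)*(C2*sin(log(x)*Abs(im(k))/4) + C3*cos(log(x)*im(k)/4))


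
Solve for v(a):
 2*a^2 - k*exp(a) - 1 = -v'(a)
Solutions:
 v(a) = C1 - 2*a^3/3 + a + k*exp(a)


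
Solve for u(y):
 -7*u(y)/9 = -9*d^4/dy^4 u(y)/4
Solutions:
 u(y) = C1*exp(-sqrt(2)*7^(1/4)*y/3) + C2*exp(sqrt(2)*7^(1/4)*y/3) + C3*sin(sqrt(2)*7^(1/4)*y/3) + C4*cos(sqrt(2)*7^(1/4)*y/3)


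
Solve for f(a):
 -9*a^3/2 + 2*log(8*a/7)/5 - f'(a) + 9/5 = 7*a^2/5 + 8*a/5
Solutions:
 f(a) = C1 - 9*a^4/8 - 7*a^3/15 - 4*a^2/5 + 2*a*log(a)/5 - 2*a*log(7)/5 + 6*a*log(2)/5 + 7*a/5


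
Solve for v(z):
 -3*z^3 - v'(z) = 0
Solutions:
 v(z) = C1 - 3*z^4/4


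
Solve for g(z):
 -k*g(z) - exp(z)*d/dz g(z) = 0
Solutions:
 g(z) = C1*exp(k*exp(-z))


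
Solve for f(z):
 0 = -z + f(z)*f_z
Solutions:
 f(z) = -sqrt(C1 + z^2)
 f(z) = sqrt(C1 + z^2)


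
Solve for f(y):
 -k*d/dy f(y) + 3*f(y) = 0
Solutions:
 f(y) = C1*exp(3*y/k)


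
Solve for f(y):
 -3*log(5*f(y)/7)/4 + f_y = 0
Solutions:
 -4*Integral(1/(log(_y) - log(7) + log(5)), (_y, f(y)))/3 = C1 - y


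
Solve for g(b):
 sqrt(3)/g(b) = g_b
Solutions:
 g(b) = -sqrt(C1 + 2*sqrt(3)*b)
 g(b) = sqrt(C1 + 2*sqrt(3)*b)


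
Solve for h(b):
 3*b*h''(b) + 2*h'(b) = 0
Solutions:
 h(b) = C1 + C2*b^(1/3)


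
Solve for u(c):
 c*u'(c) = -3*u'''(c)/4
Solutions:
 u(c) = C1 + Integral(C2*airyai(-6^(2/3)*c/3) + C3*airybi(-6^(2/3)*c/3), c)


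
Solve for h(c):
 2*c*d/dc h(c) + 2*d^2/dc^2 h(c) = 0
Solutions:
 h(c) = C1 + C2*erf(sqrt(2)*c/2)


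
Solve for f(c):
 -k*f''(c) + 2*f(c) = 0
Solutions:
 f(c) = C1*exp(-sqrt(2)*c*sqrt(1/k)) + C2*exp(sqrt(2)*c*sqrt(1/k))


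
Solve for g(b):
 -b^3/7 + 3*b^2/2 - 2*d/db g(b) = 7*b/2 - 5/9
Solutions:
 g(b) = C1 - b^4/56 + b^3/4 - 7*b^2/8 + 5*b/18


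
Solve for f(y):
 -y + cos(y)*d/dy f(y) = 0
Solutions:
 f(y) = C1 + Integral(y/cos(y), y)


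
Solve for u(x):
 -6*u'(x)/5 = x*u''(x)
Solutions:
 u(x) = C1 + C2/x^(1/5)


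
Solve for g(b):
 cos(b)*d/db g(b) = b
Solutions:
 g(b) = C1 + Integral(b/cos(b), b)


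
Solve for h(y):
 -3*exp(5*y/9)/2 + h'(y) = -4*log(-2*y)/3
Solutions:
 h(y) = C1 - 4*y*log(-y)/3 + 4*y*(1 - log(2))/3 + 27*exp(5*y/9)/10


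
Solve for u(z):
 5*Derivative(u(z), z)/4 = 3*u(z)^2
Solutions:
 u(z) = -5/(C1 + 12*z)


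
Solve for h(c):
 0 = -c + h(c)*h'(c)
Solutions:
 h(c) = -sqrt(C1 + c^2)
 h(c) = sqrt(C1 + c^2)


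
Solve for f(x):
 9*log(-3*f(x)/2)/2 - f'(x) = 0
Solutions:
 -2*Integral(1/(log(-_y) - log(2) + log(3)), (_y, f(x)))/9 = C1 - x


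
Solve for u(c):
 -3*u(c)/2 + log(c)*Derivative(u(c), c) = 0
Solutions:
 u(c) = C1*exp(3*li(c)/2)


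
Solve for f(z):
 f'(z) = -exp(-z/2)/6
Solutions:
 f(z) = C1 + exp(-z/2)/3


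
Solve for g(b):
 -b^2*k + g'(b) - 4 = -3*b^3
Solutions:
 g(b) = C1 - 3*b^4/4 + b^3*k/3 + 4*b


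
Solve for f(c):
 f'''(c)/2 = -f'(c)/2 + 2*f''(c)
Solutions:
 f(c) = C1 + C2*exp(c*(2 - sqrt(3))) + C3*exp(c*(sqrt(3) + 2))


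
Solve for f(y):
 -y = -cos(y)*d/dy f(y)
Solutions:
 f(y) = C1 + Integral(y/cos(y), y)


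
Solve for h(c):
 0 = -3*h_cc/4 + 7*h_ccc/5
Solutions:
 h(c) = C1 + C2*c + C3*exp(15*c/28)


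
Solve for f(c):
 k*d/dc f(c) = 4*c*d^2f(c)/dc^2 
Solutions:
 f(c) = C1 + c^(re(k)/4 + 1)*(C2*sin(log(c)*Abs(im(k))/4) + C3*cos(log(c)*im(k)/4))


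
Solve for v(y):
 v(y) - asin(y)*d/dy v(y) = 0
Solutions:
 v(y) = C1*exp(Integral(1/asin(y), y))


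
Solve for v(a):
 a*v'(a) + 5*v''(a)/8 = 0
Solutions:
 v(a) = C1 + C2*erf(2*sqrt(5)*a/5)


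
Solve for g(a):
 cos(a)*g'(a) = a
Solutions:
 g(a) = C1 + Integral(a/cos(a), a)


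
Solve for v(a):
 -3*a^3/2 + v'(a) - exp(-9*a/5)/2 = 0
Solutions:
 v(a) = C1 + 3*a^4/8 - 5*exp(-9*a/5)/18


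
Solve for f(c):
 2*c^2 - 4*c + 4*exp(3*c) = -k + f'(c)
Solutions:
 f(c) = C1 + 2*c^3/3 - 2*c^2 + c*k + 4*exp(3*c)/3


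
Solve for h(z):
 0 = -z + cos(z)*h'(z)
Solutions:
 h(z) = C1 + Integral(z/cos(z), z)


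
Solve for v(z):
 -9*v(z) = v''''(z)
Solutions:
 v(z) = (C1*sin(sqrt(6)*z/2) + C2*cos(sqrt(6)*z/2))*exp(-sqrt(6)*z/2) + (C3*sin(sqrt(6)*z/2) + C4*cos(sqrt(6)*z/2))*exp(sqrt(6)*z/2)


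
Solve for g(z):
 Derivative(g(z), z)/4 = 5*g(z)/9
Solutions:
 g(z) = C1*exp(20*z/9)


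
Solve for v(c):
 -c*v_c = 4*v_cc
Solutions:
 v(c) = C1 + C2*erf(sqrt(2)*c/4)


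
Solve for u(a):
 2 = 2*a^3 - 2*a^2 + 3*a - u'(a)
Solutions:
 u(a) = C1 + a^4/2 - 2*a^3/3 + 3*a^2/2 - 2*a


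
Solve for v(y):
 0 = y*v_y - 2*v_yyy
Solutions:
 v(y) = C1 + Integral(C2*airyai(2^(2/3)*y/2) + C3*airybi(2^(2/3)*y/2), y)


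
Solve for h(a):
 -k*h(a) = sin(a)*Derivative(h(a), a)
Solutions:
 h(a) = C1*exp(k*(-log(cos(a) - 1) + log(cos(a) + 1))/2)


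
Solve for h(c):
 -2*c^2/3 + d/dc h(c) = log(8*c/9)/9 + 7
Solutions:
 h(c) = C1 + 2*c^3/9 + c*log(c)/9 - 2*c*log(3)/9 + c*log(2)/3 + 62*c/9


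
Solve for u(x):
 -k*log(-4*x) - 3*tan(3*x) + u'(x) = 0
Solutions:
 u(x) = C1 + k*x*(log(-x) - 1) + 2*k*x*log(2) - log(cos(3*x))


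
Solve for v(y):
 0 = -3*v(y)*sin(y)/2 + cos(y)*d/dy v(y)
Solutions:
 v(y) = C1/cos(y)^(3/2)


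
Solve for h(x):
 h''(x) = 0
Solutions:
 h(x) = C1 + C2*x


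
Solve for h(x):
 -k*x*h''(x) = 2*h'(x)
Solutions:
 h(x) = C1 + x^(((re(k) - 2)*re(k) + im(k)^2)/(re(k)^2 + im(k)^2))*(C2*sin(2*log(x)*Abs(im(k))/(re(k)^2 + im(k)^2)) + C3*cos(2*log(x)*im(k)/(re(k)^2 + im(k)^2)))


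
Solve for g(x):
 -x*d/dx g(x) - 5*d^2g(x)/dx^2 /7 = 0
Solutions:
 g(x) = C1 + C2*erf(sqrt(70)*x/10)


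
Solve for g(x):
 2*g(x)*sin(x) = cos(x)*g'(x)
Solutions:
 g(x) = C1/cos(x)^2


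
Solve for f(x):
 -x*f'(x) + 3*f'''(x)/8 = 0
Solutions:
 f(x) = C1 + Integral(C2*airyai(2*3^(2/3)*x/3) + C3*airybi(2*3^(2/3)*x/3), x)


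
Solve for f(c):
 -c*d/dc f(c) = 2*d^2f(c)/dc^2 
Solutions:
 f(c) = C1 + C2*erf(c/2)


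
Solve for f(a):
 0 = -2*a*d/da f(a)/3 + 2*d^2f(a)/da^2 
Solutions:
 f(a) = C1 + C2*erfi(sqrt(6)*a/6)


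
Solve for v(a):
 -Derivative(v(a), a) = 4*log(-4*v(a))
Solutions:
 Integral(1/(log(-_y) + 2*log(2)), (_y, v(a)))/4 = C1 - a


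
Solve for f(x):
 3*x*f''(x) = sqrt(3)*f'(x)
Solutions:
 f(x) = C1 + C2*x^(sqrt(3)/3 + 1)


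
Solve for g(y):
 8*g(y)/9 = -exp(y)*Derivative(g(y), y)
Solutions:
 g(y) = C1*exp(8*exp(-y)/9)


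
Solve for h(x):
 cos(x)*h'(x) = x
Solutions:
 h(x) = C1 + Integral(x/cos(x), x)


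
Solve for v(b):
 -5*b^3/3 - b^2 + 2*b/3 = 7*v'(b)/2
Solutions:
 v(b) = C1 - 5*b^4/42 - 2*b^3/21 + 2*b^2/21


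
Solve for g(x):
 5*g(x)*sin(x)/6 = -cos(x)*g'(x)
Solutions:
 g(x) = C1*cos(x)^(5/6)


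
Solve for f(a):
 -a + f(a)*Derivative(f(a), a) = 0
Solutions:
 f(a) = -sqrt(C1 + a^2)
 f(a) = sqrt(C1 + a^2)


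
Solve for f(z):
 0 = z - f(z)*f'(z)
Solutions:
 f(z) = -sqrt(C1 + z^2)
 f(z) = sqrt(C1 + z^2)


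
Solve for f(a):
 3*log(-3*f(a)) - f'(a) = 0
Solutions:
 -Integral(1/(log(-_y) + log(3)), (_y, f(a)))/3 = C1 - a


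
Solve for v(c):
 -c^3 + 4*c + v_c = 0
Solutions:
 v(c) = C1 + c^4/4 - 2*c^2


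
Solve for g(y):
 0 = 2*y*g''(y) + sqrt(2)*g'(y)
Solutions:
 g(y) = C1 + C2*y^(1 - sqrt(2)/2)


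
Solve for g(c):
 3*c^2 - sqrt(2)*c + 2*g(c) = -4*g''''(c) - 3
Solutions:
 g(c) = -3*c^2/2 + sqrt(2)*c/2 + (C1*sin(2^(1/4)*c/2) + C2*cos(2^(1/4)*c/2))*exp(-2^(1/4)*c/2) + (C3*sin(2^(1/4)*c/2) + C4*cos(2^(1/4)*c/2))*exp(2^(1/4)*c/2) - 3/2


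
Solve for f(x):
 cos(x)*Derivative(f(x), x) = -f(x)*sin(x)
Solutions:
 f(x) = C1*cos(x)


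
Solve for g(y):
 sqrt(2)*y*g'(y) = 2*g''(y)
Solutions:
 g(y) = C1 + C2*erfi(2^(1/4)*y/2)


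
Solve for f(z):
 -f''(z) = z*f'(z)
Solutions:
 f(z) = C1 + C2*erf(sqrt(2)*z/2)


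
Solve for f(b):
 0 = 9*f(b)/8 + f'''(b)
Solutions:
 f(b) = C3*exp(-3^(2/3)*b/2) + (C1*sin(3*3^(1/6)*b/4) + C2*cos(3*3^(1/6)*b/4))*exp(3^(2/3)*b/4)


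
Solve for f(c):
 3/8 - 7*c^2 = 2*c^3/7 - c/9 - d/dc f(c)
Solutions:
 f(c) = C1 + c^4/14 + 7*c^3/3 - c^2/18 - 3*c/8


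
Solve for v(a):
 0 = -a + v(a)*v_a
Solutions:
 v(a) = -sqrt(C1 + a^2)
 v(a) = sqrt(C1 + a^2)


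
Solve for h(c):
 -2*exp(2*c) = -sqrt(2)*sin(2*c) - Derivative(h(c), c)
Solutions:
 h(c) = C1 + exp(2*c) + sqrt(2)*cos(2*c)/2


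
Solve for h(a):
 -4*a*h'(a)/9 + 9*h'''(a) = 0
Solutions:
 h(a) = C1 + Integral(C2*airyai(6^(2/3)*a/9) + C3*airybi(6^(2/3)*a/9), a)


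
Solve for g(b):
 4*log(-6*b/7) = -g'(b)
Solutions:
 g(b) = C1 - 4*b*log(-b) + 4*b*(-log(6) + 1 + log(7))


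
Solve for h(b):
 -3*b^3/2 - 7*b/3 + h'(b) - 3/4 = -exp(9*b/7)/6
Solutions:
 h(b) = C1 + 3*b^4/8 + 7*b^2/6 + 3*b/4 - 7*exp(9*b/7)/54


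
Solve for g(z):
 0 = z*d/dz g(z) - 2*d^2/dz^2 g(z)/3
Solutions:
 g(z) = C1 + C2*erfi(sqrt(3)*z/2)


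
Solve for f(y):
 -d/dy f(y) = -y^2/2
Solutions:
 f(y) = C1 + y^3/6


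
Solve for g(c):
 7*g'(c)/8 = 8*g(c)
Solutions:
 g(c) = C1*exp(64*c/7)


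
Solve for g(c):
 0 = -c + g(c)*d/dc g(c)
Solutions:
 g(c) = -sqrt(C1 + c^2)
 g(c) = sqrt(C1 + c^2)


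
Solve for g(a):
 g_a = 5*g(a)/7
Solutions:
 g(a) = C1*exp(5*a/7)


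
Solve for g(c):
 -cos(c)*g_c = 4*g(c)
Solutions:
 g(c) = C1*(sin(c)^2 - 2*sin(c) + 1)/(sin(c)^2 + 2*sin(c) + 1)


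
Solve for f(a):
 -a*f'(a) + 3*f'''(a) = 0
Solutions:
 f(a) = C1 + Integral(C2*airyai(3^(2/3)*a/3) + C3*airybi(3^(2/3)*a/3), a)


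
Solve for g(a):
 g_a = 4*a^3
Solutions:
 g(a) = C1 + a^4
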